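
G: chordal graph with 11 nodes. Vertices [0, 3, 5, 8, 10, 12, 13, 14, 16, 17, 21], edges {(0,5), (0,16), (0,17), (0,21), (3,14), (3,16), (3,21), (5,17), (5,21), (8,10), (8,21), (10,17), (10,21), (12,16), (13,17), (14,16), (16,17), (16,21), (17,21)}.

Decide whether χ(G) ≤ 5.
Yes, G is 5-colorable

A valid 5-coloring: color 1: [12, 13, 14, 21]; color 2: [5, 10, 16]; color 3: [3, 8, 17]; color 4: [0].
(χ(G) = 4 ≤ 5.)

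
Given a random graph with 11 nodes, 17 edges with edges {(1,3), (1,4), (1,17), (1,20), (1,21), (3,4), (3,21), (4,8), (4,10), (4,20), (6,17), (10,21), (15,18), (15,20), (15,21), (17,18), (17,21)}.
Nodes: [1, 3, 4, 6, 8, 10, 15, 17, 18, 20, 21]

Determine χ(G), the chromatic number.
χ(G) = 3

Clique number ω(G) = 3 (lower bound: χ ≥ ω).
The clique on [1, 17, 21] has size 3, forcing χ ≥ 3, and the coloring below uses 3 colors, so χ(G) = 3.
A valid 3-coloring: color 1: [1, 6, 8, 10, 15]; color 2: [4, 18, 21]; color 3: [3, 17, 20].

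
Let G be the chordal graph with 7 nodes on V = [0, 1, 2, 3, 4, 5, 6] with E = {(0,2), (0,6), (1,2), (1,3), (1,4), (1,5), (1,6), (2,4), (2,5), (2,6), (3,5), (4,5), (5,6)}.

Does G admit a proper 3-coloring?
The clique on vertices [1, 2, 4, 5] has size 4 > 3, so it alone needs 4 colors.

No, G is not 3-colorable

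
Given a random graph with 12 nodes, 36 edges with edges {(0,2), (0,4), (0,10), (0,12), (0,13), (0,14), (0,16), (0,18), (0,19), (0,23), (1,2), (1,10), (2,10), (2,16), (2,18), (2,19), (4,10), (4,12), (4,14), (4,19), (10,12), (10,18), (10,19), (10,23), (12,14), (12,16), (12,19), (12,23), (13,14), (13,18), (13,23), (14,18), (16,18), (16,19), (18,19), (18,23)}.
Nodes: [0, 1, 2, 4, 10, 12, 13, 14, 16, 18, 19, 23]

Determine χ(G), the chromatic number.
Clique number ω(G) = 5 (lower bound: χ ≥ ω).
The clique on [0, 2, 16, 18, 19] has size 5, forcing χ ≥ 5, and the coloring below uses 5 colors, so χ(G) = 5.
A valid 5-coloring: color 1: [0, 1]; color 2: [12, 18]; color 3: [10, 13, 16]; color 4: [14, 19, 23]; color 5: [2, 4].

χ(G) = 5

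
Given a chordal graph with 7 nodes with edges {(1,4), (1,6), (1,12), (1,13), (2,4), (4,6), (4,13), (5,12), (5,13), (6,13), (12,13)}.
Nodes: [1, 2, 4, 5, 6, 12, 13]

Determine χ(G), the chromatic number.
χ(G) = 4

Clique number ω(G) = 4 (lower bound: χ ≥ ω).
The clique on [1, 4, 6, 13] has size 4, forcing χ ≥ 4, and the coloring below uses 4 colors, so χ(G) = 4.
A valid 4-coloring: color 1: [2, 13]; color 2: [1, 5]; color 3: [4, 12]; color 4: [6].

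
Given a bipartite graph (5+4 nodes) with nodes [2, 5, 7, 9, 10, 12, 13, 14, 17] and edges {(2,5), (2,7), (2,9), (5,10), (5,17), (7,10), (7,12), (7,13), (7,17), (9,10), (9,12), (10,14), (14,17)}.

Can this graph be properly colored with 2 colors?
A valid 2-coloring: color 1: [5, 7, 9, 14]; color 2: [2, 10, 12, 13, 17].
(χ(G) = 2 ≤ 2.)

Yes, G is 2-colorable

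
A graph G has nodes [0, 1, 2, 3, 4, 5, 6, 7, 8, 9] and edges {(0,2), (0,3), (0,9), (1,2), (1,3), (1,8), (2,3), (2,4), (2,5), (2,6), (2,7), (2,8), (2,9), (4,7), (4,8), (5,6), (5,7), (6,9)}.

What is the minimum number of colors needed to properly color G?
χ(G) = 4

Clique number ω(G) = 3 (lower bound: χ ≥ ω).
Odd cycle [1, 8, 4, 7, 5, 6, 9, 0, 3] needs 3 colors (χ ≥ 3).
Vertex 2 is adjacent to every vertex of [0, 1, 3, 4, 5, 6, 7, 8, 9], which already need 3 colors among themselves, so 2 needs a new color (χ ≥ 4).
The coloring below uses 4 colors, so χ(G) = 4.
A valid 4-coloring: color 1: [2]; color 2: [0, 1, 4, 5]; color 3: [3, 6, 7, 8]; color 4: [9].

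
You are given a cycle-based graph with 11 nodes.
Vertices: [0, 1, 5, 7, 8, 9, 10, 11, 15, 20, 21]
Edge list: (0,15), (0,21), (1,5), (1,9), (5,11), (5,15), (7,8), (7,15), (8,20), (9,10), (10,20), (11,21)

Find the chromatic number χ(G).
χ(G) = 3

Clique number ω(G) = 2 (lower bound: χ ≥ ω).
Odd cycle [0, 21, 11, 5, 15] needs 3 colors (χ ≥ 3).
The coloring below uses 3 colors, so χ(G) = 3.
A valid 3-coloring: color 1: [1, 8, 10, 15, 21]; color 2: [0, 5, 7, 9, 20]; color 3: [11].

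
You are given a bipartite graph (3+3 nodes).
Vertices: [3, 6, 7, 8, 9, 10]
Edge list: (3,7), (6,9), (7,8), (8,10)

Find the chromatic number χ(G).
χ(G) = 2

Clique number ω(G) = 2 (lower bound: χ ≥ ω).
The graph is bipartite (no odd cycle), so 2 colors suffice: χ(G) = 2.
A valid 2-coloring: color 1: [7, 9, 10]; color 2: [3, 6, 8].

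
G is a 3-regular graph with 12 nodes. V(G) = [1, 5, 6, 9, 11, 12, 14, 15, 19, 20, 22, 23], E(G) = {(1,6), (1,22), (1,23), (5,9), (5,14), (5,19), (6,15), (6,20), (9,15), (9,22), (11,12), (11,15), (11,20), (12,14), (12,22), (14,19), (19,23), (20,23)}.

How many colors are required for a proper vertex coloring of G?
Clique number ω(G) = 3 (lower bound: χ ≥ ω).
The clique on [5, 14, 19] has size 3, forcing χ ≥ 3, and the coloring below uses 3 colors, so χ(G) = 3.
A valid 3-coloring: color 1: [1, 5, 12, 15, 20]; color 2: [6, 11, 14, 22, 23]; color 3: [9, 19].

χ(G) = 3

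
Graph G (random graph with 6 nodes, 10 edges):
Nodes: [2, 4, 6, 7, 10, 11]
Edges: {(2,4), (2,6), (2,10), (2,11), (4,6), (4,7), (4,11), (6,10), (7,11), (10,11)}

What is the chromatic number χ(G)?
χ(G) = 3

Clique number ω(G) = 3 (lower bound: χ ≥ ω).
The clique on [2, 10, 11] has size 3, forcing χ ≥ 3, and the coloring below uses 3 colors, so χ(G) = 3.
A valid 3-coloring: color 1: [2, 7]; color 2: [4, 10]; color 3: [6, 11].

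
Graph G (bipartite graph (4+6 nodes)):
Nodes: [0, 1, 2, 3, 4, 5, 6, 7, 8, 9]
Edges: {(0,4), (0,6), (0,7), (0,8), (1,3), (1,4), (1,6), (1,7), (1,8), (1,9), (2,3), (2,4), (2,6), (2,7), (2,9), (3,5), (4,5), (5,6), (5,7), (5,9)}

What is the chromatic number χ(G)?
Clique number ω(G) = 2 (lower bound: χ ≥ ω).
The graph is bipartite (no odd cycle), so 2 colors suffice: χ(G) = 2.
A valid 2-coloring: color 1: [0, 1, 2, 5]; color 2: [3, 4, 6, 7, 8, 9].

χ(G) = 2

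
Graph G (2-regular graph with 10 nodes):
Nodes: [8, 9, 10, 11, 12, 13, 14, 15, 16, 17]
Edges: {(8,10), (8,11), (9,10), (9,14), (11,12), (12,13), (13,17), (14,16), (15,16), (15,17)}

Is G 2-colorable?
Yes, G is 2-colorable

A valid 2-coloring: color 1: [8, 9, 12, 16, 17]; color 2: [10, 11, 13, 14, 15].
(χ(G) = 2 ≤ 2.)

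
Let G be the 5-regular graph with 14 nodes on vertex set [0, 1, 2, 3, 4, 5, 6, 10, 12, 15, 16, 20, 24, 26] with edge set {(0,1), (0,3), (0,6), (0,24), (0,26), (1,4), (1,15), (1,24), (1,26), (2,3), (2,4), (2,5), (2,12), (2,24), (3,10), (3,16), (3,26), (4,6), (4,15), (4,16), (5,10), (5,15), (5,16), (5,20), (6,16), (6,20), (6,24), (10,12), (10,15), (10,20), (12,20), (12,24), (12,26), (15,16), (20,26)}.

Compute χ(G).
Clique number ω(G) = 3 (lower bound: χ ≥ ω).
Suppose a proper 3-coloring c exists. The clique [0, 1, 24] takes 3 distinct colors; by symmetry let c(0) = 1, c(1) = 2, c(24) = 3.
- Vertex 6: neighbors [0, 24] already have colors [1, 3] ⇒ c(6) = 2.
- Vertex 26: neighbors [0, 1] already have colors [1, 2] ⇒ c(26) = 3.
- Vertex 3: neighbors [0, 26] already have colors [1, 3] ⇒ c(3) = 2.
- Vertex 2: neighbors [3, 24] already have colors [2, 3] ⇒ c(2) = 1.
- Vertex 20: neighbors [6, 26] already have colors [2, 3] ⇒ c(20) = 1.
- Vertex 10: neighbors [20, 3] already have colors [1, 2] ⇒ c(10) = 3.
- Vertex 15: neighbors [1, 10] already have colors [2, 3] ⇒ c(15) = 1.
- Vertex 16: neighbors [15, 3] already have colors [1, 2] ⇒ c(16) = 3.
- Vertex 4: neighbors [2, 1, 16] already have colors [1, 2, 3] — all 3 colors blocked. Contradiction.
The forced assignments end in a contradiction, so G has no proper 3-coloring (χ ≥ 4).
The coloring below uses 4 colors, so χ(G) = 4.
A valid 4-coloring: color 1: [1, 2, 10, 16]; color 2: [3, 15, 20, 24]; color 3: [5, 6, 26]; color 4: [0, 4, 12].

χ(G) = 4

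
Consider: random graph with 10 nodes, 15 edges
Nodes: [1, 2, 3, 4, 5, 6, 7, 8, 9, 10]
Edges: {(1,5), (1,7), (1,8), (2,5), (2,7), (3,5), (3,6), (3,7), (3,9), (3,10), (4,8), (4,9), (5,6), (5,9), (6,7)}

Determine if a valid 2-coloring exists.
The clique on vertices [3, 5, 9] has size 3 > 2, so it alone needs 3 colors.

No, G is not 2-colorable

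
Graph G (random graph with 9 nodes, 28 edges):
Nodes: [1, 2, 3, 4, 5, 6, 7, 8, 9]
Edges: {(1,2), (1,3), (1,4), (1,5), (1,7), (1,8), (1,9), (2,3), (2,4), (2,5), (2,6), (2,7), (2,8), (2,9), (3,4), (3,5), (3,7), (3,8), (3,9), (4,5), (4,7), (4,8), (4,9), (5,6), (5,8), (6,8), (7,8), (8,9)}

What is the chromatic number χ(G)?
χ(G) = 6

Clique number ω(G) = 6 (lower bound: χ ≥ ω).
The clique on [1, 2, 3, 4, 8, 9] has size 6, forcing χ ≥ 6, and the coloring below uses 6 colors, so χ(G) = 6.
A valid 6-coloring: color 1: [8]; color 2: [2]; color 3: [4, 6]; color 4: [1]; color 5: [3]; color 6: [5, 7, 9].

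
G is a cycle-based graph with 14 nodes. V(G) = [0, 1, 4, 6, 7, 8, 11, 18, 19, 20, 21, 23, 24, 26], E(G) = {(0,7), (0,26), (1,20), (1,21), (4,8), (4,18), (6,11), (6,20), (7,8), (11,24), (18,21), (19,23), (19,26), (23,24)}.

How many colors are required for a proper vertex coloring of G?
χ(G) = 2

Clique number ω(G) = 2 (lower bound: χ ≥ ω).
The graph is bipartite (no odd cycle), so 2 colors suffice: χ(G) = 2.
A valid 2-coloring: color 1: [4, 7, 11, 20, 21, 23, 26]; color 2: [0, 1, 6, 8, 18, 19, 24].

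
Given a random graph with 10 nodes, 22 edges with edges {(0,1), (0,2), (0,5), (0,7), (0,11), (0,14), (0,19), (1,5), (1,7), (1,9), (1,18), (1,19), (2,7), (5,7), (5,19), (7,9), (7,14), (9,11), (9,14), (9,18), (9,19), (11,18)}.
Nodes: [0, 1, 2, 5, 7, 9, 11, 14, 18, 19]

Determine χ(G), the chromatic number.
Clique number ω(G) = 4 (lower bound: χ ≥ ω).
The clique on [0, 1, 5, 19] has size 4, forcing χ ≥ 4, and the coloring below uses 4 colors, so χ(G) = 4.
A valid 4-coloring: color 1: [0, 9]; color 2: [7, 18, 19]; color 3: [1, 2, 11, 14]; color 4: [5].

χ(G) = 4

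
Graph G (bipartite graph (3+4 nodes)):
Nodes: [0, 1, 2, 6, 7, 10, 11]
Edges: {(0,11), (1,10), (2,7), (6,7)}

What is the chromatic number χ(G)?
χ(G) = 2

Clique number ω(G) = 2 (lower bound: χ ≥ ω).
The graph is bipartite (no odd cycle), so 2 colors suffice: χ(G) = 2.
A valid 2-coloring: color 1: [0, 1, 7]; color 2: [2, 6, 10, 11].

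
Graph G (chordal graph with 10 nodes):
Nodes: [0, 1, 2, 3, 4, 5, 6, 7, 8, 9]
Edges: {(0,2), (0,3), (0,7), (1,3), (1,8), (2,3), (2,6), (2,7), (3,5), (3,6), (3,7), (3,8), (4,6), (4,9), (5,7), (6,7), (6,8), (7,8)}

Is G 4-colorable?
A valid 4-coloring: color 1: [3, 4]; color 2: [1, 7, 9]; color 3: [0, 5, 6]; color 4: [2, 8].
(χ(G) = 4 ≤ 4.)

Yes, G is 4-colorable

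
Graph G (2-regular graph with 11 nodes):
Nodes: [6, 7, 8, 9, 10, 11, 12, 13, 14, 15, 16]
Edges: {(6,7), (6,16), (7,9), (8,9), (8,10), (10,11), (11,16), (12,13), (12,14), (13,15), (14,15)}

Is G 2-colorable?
Odd cycle [10, 8, 9, 7, 6, 16, 11] needs 3 colors (χ ≥ 3).
Hence χ(G) ≥ 3 > 2, so no proper 2-coloring exists.

No, G is not 2-colorable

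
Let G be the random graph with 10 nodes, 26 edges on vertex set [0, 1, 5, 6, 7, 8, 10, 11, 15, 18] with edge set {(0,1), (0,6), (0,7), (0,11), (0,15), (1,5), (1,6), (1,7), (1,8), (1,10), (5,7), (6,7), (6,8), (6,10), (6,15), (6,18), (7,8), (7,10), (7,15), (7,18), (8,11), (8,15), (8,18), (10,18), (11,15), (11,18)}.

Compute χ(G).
χ(G) = 4

Clique number ω(G) = 4 (lower bound: χ ≥ ω).
The clique on [0, 1, 6, 7] has size 4, forcing χ ≥ 4, and the coloring below uses 4 colors, so χ(G) = 4.
A valid 4-coloring: color 1: [7, 11]; color 2: [5, 6]; color 3: [0, 8, 10]; color 4: [1, 15, 18].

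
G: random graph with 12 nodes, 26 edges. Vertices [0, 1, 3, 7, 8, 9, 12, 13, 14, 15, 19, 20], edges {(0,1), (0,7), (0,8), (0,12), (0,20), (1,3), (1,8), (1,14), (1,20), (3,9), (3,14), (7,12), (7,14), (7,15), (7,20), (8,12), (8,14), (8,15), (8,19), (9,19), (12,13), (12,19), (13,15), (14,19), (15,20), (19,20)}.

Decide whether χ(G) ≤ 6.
Yes, G is 6-colorable

A valid 6-coloring: color 1: [3, 7, 8, 13]; color 2: [0, 15, 19]; color 3: [9, 12, 14, 20]; color 4: [1].
(χ(G) = 4 ≤ 6.)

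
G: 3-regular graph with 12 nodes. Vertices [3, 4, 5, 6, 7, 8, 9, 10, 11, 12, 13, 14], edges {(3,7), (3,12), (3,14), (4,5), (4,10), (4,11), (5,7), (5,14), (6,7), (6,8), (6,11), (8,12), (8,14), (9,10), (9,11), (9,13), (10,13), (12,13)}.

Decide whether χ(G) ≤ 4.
Yes, G is 4-colorable

A valid 4-coloring: color 1: [3, 5, 6, 9]; color 2: [4, 7, 8, 13]; color 3: [10, 11, 12, 14].
(χ(G) = 3 ≤ 4.)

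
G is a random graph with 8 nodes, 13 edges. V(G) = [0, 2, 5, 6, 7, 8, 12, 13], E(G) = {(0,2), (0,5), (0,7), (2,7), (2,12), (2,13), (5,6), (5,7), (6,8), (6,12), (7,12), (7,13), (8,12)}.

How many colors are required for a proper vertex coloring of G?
Clique number ω(G) = 3 (lower bound: χ ≥ ω).
The clique on [6, 8, 12] has size 3, forcing χ ≥ 3, and the coloring below uses 3 colors, so χ(G) = 3.
A valid 3-coloring: color 1: [6, 7]; color 2: [2, 5, 8]; color 3: [0, 12, 13].

χ(G) = 3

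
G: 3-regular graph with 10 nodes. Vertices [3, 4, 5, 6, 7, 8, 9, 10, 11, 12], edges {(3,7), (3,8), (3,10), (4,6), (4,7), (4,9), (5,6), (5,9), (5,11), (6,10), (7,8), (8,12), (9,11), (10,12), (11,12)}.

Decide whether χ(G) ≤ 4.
Yes, G is 4-colorable

A valid 4-coloring: color 1: [3, 6, 9, 12]; color 2: [5, 7, 10]; color 3: [4, 8, 11].
(χ(G) = 3 ≤ 4.)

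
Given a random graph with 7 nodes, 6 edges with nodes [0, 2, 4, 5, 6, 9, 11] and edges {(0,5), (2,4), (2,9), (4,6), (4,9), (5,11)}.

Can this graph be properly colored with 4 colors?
Yes, G is 4-colorable

A valid 4-coloring: color 1: [4, 5]; color 2: [0, 6, 9, 11]; color 3: [2].
(χ(G) = 3 ≤ 4.)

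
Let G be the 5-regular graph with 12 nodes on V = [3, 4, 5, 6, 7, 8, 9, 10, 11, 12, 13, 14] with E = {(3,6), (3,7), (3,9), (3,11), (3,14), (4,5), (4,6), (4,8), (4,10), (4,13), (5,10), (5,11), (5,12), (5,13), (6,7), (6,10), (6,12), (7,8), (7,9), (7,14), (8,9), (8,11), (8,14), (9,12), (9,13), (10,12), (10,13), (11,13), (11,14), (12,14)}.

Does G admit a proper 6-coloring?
Yes, G is 6-colorable

A valid 6-coloring: color 1: [7, 10, 11]; color 2: [6, 8, 13]; color 3: [5, 9, 14]; color 4: [3, 4, 12].
(χ(G) = 4 ≤ 6.)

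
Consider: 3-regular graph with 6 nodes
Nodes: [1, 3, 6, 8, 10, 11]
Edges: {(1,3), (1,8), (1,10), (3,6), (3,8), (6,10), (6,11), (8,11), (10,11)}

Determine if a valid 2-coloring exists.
The clique on vertices [1, 3, 8] has size 3 > 2, so it alone needs 3 colors.

No, G is not 2-colorable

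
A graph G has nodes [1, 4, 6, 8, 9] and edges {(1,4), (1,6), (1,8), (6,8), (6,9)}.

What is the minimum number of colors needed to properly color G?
χ(G) = 3

Clique number ω(G) = 3 (lower bound: χ ≥ ω).
The clique on [1, 6, 8] has size 3, forcing χ ≥ 3, and the coloring below uses 3 colors, so χ(G) = 3.
A valid 3-coloring: color 1: [4, 6]; color 2: [1, 9]; color 3: [8].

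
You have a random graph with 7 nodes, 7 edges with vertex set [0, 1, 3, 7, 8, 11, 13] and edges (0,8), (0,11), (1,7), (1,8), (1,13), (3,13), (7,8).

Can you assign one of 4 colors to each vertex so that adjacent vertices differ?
Yes, G is 4-colorable

A valid 4-coloring: color 1: [8, 11, 13]; color 2: [0, 1, 3]; color 3: [7].
(χ(G) = 3 ≤ 4.)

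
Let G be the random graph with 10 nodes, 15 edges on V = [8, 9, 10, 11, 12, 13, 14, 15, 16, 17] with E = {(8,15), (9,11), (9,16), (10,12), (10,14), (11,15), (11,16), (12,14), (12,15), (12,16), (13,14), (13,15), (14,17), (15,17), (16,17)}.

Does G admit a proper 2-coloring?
No, G is not 2-colorable

The clique on vertices [9, 11, 16] has size 3 > 2, so it alone needs 3 colors.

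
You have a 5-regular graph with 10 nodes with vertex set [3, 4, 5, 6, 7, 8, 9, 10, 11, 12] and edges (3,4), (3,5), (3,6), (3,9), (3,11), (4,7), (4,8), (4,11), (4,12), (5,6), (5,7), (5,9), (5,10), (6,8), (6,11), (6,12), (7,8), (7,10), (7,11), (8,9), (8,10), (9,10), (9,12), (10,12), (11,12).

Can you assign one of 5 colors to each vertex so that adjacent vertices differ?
A valid 5-coloring: color 1: [6, 7, 9]; color 2: [10, 11]; color 3: [3, 8, 12]; color 4: [4, 5].
(χ(G) = 4 ≤ 5.)

Yes, G is 5-colorable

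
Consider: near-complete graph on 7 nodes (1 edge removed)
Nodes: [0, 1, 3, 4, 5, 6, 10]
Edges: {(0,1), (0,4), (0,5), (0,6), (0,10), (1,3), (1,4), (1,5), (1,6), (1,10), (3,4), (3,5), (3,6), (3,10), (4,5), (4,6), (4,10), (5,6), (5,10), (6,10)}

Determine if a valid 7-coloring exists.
A valid 7-coloring: color 1: [6]; color 2: [10]; color 3: [4]; color 4: [1]; color 5: [5]; color 6: [0, 3].
(χ(G) = 6 ≤ 7.)

Yes, G is 7-colorable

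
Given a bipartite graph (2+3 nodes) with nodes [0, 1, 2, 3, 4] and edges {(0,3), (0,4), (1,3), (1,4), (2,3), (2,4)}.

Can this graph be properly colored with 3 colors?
A valid 3-coloring: color 1: [3, 4]; color 2: [0, 1, 2].
(χ(G) = 2 ≤ 3.)

Yes, G is 3-colorable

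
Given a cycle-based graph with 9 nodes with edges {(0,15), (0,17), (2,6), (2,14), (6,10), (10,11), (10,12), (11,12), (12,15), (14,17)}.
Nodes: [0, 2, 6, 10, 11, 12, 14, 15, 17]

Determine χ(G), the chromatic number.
χ(G) = 3

Clique number ω(G) = 3 (lower bound: χ ≥ ω).
The clique on [10, 11, 12] has size 3, forcing χ ≥ 3, and the coloring below uses 3 colors, so χ(G) = 3.
A valid 3-coloring: color 1: [2, 10, 15, 17]; color 2: [0, 6, 12, 14]; color 3: [11].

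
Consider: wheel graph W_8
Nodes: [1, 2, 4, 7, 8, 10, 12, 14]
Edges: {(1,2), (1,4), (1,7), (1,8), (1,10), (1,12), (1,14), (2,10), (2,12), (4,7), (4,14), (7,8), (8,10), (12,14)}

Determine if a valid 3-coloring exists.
No, G is not 3-colorable

Odd cycle [7, 8, 10, 2, 12, 14, 4] needs 3 colors (χ ≥ 3).
Vertex 1 is adjacent to every vertex of [2, 4, 7, 8, 10, 12, 14], which already need 3 colors among themselves, so 1 needs a new color (χ ≥ 4).
Hence χ(G) ≥ 4 > 3, so no proper 3-coloring exists.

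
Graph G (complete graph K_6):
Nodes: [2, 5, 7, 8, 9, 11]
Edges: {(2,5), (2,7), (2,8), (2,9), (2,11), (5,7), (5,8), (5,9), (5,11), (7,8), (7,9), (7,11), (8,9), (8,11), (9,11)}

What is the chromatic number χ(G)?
Clique number ω(G) = 6 (lower bound: χ ≥ ω).
The clique on [2, 5, 7, 8, 9, 11] has size 6, forcing χ ≥ 6, and the coloring below uses 6 colors, so χ(G) = 6.
A valid 6-coloring: color 1: [8]; color 2: [9]; color 3: [7]; color 4: [11]; color 5: [5]; color 6: [2].

χ(G) = 6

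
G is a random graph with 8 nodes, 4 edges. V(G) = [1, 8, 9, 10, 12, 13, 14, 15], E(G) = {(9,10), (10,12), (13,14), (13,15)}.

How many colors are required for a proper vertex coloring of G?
χ(G) = 2

Clique number ω(G) = 2 (lower bound: χ ≥ ω).
The graph is bipartite (no odd cycle), so 2 colors suffice: χ(G) = 2.
A valid 2-coloring: color 1: [1, 8, 10, 13]; color 2: [9, 12, 14, 15].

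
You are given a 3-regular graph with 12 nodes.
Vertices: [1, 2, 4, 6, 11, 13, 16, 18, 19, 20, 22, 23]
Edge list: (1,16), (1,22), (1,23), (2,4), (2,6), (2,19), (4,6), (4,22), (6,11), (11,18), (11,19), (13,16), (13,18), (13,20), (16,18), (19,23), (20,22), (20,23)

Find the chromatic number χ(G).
χ(G) = 3

Clique number ω(G) = 3 (lower bound: χ ≥ ω).
The clique on [2, 4, 6] has size 3, forcing χ ≥ 3, and the coloring below uses 3 colors, so χ(G) = 3.
A valid 3-coloring: color 1: [2, 11, 16, 22, 23]; color 2: [1, 4, 13, 19]; color 3: [6, 18, 20].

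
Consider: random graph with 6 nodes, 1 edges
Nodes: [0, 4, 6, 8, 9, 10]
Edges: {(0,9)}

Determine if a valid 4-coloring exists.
A valid 4-coloring: color 1: [4, 6, 8, 9, 10]; color 2: [0].
(χ(G) = 2 ≤ 4.)

Yes, G is 4-colorable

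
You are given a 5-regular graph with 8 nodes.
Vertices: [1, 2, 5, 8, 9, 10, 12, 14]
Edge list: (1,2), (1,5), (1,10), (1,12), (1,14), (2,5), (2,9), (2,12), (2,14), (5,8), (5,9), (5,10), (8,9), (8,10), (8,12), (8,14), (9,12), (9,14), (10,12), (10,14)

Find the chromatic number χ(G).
χ(G) = 4

Clique number ω(G) = 3 (lower bound: χ ≥ ω).
Odd cycle [1, 10, 8, 9, 2] needs 3 colors (χ ≥ 3).
Vertex 5 is adjacent to every vertex of [1, 2, 8, 9, 10], which already need 3 colors among themselves, so 5 needs a new color (χ ≥ 4).
The coloring below uses 4 colors, so χ(G) = 4.
A valid 4-coloring: color 1: [1, 9]; color 2: [2, 10]; color 3: [5, 12, 14]; color 4: [8].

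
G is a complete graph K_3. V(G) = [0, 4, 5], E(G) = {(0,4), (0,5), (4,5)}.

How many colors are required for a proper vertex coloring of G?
χ(G) = 3

Clique number ω(G) = 3 (lower bound: χ ≥ ω).
The clique on [0, 4, 5] has size 3, forcing χ ≥ 3, and the coloring below uses 3 colors, so χ(G) = 3.
A valid 3-coloring: color 1: [5]; color 2: [0]; color 3: [4].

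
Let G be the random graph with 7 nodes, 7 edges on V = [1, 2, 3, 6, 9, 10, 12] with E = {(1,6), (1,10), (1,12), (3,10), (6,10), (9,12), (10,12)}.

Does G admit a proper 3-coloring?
A valid 3-coloring: color 1: [2, 9, 10]; color 2: [3, 6, 12]; color 3: [1].
(χ(G) = 3 ≤ 3.)

Yes, G is 3-colorable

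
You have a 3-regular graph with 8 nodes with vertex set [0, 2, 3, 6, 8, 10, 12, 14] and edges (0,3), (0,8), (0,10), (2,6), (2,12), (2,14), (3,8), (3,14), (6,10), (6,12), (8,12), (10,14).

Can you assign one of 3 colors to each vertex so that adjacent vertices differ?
A valid 3-coloring: color 1: [3, 10, 12]; color 2: [0, 6, 14]; color 3: [2, 8].
(χ(G) = 3 ≤ 3.)

Yes, G is 3-colorable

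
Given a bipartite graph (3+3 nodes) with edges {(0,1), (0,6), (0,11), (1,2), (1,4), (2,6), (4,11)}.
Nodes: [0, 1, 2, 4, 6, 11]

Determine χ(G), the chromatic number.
Clique number ω(G) = 2 (lower bound: χ ≥ ω).
The graph is bipartite (no odd cycle), so 2 colors suffice: χ(G) = 2.
A valid 2-coloring: color 1: [0, 2, 4]; color 2: [1, 6, 11].

χ(G) = 2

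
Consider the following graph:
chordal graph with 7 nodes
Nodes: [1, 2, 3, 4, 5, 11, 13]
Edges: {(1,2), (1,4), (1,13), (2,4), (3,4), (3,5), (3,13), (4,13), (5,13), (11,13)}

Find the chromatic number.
Clique number ω(G) = 3 (lower bound: χ ≥ ω).
The clique on [1, 2, 4] has size 3, forcing χ ≥ 3, and the coloring below uses 3 colors, so χ(G) = 3.
A valid 3-coloring: color 1: [2, 13]; color 2: [4, 5, 11]; color 3: [1, 3].

χ(G) = 3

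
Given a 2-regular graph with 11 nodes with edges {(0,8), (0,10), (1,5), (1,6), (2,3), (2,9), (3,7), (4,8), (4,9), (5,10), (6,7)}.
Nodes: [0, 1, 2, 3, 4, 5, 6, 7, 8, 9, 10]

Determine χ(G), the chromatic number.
Clique number ω(G) = 2 (lower bound: χ ≥ ω).
Odd cycle [0, 10, 5, 1, 6, 7, 3, 2, 9, 4, 8] needs 3 colors (χ ≥ 3).
The coloring below uses 3 colors, so χ(G) = 3.
A valid 3-coloring: color 1: [0, 2, 4, 5, 6]; color 2: [1, 7, 8, 9, 10]; color 3: [3].

χ(G) = 3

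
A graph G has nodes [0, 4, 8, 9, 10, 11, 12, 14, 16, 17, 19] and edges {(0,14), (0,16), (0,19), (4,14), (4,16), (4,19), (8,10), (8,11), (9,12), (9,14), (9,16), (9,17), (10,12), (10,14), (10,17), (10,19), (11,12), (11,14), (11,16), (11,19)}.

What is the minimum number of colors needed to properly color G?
Clique number ω(G) = 2 (lower bound: χ ≥ ω).
The graph is bipartite (no odd cycle), so 2 colors suffice: χ(G) = 2.
A valid 2-coloring: color 1: [0, 4, 9, 10, 11]; color 2: [8, 12, 14, 16, 17, 19].

χ(G) = 2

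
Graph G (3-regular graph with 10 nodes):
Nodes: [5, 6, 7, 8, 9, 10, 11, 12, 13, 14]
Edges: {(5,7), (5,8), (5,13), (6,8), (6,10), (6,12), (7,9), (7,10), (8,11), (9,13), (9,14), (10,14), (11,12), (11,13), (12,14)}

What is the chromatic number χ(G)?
χ(G) = 3

Clique number ω(G) = 2 (lower bound: χ ≥ ω).
Odd cycle [6, 10, 7, 5, 8] needs 3 colors (χ ≥ 3).
The coloring below uses 3 colors, so χ(G) = 3.
A valid 3-coloring: color 1: [5, 6, 11, 14]; color 2: [8, 9, 10, 12]; color 3: [7, 13].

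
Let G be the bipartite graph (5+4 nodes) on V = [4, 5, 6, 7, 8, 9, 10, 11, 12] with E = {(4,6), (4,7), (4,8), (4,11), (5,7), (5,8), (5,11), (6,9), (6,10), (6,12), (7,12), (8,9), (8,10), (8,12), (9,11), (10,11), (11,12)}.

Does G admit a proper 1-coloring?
No, G is not 1-colorable

Edge (4,8) forces its endpoints to differ, so 1 color is not enough.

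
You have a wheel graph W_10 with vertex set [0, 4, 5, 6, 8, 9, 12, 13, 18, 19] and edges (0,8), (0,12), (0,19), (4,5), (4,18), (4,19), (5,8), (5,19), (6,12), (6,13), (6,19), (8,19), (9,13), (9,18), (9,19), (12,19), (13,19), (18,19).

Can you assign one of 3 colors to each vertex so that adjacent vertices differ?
Odd cycle [4, 5, 8, 0, 12, 6, 13, 9, 18] needs 3 colors (χ ≥ 3).
Vertex 19 is adjacent to every vertex of [0, 4, 5, 6, 8, 9, 12, 13, 18], which already need 3 colors among themselves, so 19 needs a new color (χ ≥ 4).
Hence χ(G) ≥ 4 > 3, so no proper 3-coloring exists.

No, G is not 3-colorable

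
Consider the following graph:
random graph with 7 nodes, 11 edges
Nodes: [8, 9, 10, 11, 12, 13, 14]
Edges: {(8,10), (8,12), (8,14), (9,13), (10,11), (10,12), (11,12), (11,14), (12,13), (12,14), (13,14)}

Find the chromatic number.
χ(G) = 3

Clique number ω(G) = 3 (lower bound: χ ≥ ω).
The clique on [8, 10, 12] has size 3, forcing χ ≥ 3, and the coloring below uses 3 colors, so χ(G) = 3.
A valid 3-coloring: color 1: [9, 12]; color 2: [10, 14]; color 3: [8, 11, 13].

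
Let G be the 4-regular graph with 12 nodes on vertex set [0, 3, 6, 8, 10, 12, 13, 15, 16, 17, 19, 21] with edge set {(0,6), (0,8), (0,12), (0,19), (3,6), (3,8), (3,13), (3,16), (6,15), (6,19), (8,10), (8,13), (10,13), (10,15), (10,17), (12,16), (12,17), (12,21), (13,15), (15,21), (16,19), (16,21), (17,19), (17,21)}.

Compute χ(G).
χ(G) = 3

Clique number ω(G) = 3 (lower bound: χ ≥ ω).
The clique on [0, 6, 19] has size 3, forcing χ ≥ 3, and the coloring below uses 3 colors, so χ(G) = 3.
A valid 3-coloring: color 1: [0, 3, 10, 21]; color 2: [6, 13, 16, 17]; color 3: [8, 12, 15, 19].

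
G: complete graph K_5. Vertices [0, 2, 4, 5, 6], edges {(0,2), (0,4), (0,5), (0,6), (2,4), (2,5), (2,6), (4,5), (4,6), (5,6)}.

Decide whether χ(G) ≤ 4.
No, G is not 4-colorable

The clique on vertices [0, 2, 4, 5, 6] has size 5 > 4, so it alone needs 5 colors.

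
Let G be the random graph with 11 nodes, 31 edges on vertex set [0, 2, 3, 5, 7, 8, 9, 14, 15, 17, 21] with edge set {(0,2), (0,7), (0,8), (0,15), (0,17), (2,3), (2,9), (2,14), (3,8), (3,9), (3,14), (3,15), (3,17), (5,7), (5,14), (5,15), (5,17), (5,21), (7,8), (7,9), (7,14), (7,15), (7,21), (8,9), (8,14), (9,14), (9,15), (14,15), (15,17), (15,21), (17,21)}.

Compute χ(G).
χ(G) = 5

Clique number ω(G) = 4 (lower bound: χ ≥ ω).
Suppose a proper 4-coloring c exists. The clique [2, 3, 9, 14] takes 4 distinct colors; by symmetry let c(2) = 1, c(3) = 2, c(9) = 3, c(14) = 4.
- Vertex 15: neighbors [3, 9, 14] already have colors [2, 3, 4] ⇒ c(15) = 1.
- Vertex 7: neighbors [15, 9, 14] already have colors [1, 3, 4] ⇒ c(7) = 2.
- Vertex 5: neighbors [15, 7, 14] already have colors [1, 2, 4] ⇒ c(5) = 3.
- Vertex 17: neighbors [15, 3, 5] already have colors [1, 2, 3] ⇒ c(17) = 4.
- Vertex 21: neighbors [15, 7, 5, 17] already have colors [1, 2, 3, 4] — all 4 colors blocked. Contradiction.
The forced assignments end in a contradiction, so G has no proper 4-coloring (χ ≥ 5).
The coloring below uses 5 colors, so χ(G) = 5.
A valid 5-coloring: color 1: [2, 8, 15]; color 2: [14, 17]; color 3: [3, 7]; color 4: [0, 5, 9]; color 5: [21].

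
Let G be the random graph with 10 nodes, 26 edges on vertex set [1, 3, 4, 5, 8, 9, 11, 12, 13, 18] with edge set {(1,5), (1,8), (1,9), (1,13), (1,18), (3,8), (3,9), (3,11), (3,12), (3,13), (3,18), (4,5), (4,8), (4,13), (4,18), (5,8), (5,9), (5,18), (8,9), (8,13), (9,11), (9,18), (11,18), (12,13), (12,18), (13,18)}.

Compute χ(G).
Clique number ω(G) = 4 (lower bound: χ ≥ ω).
The clique on [1, 5, 8, 9] has size 4, forcing χ ≥ 4, and the coloring below uses 4 colors, so χ(G) = 4.
A valid 4-coloring: color 1: [8, 18]; color 2: [3, 5]; color 3: [9, 13]; color 4: [1, 4, 11, 12].

χ(G) = 4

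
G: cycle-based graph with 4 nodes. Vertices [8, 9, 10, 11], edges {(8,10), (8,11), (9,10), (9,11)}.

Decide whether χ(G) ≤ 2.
Yes, G is 2-colorable

A valid 2-coloring: color 1: [8, 9]; color 2: [10, 11].
(χ(G) = 2 ≤ 2.)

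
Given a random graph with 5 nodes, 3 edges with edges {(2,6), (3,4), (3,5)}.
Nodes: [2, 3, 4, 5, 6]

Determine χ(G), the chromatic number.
χ(G) = 2

Clique number ω(G) = 2 (lower bound: χ ≥ ω).
The graph is bipartite (no odd cycle), so 2 colors suffice: χ(G) = 2.
A valid 2-coloring: color 1: [3, 6]; color 2: [2, 4, 5].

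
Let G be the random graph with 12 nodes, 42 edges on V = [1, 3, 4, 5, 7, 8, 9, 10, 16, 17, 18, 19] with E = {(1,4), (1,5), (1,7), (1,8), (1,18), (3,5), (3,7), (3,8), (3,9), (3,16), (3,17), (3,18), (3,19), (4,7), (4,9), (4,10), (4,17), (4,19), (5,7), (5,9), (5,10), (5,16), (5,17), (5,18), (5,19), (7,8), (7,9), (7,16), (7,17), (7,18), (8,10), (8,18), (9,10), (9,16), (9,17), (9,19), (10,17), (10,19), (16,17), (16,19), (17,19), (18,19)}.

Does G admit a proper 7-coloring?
Yes, G is 7-colorable

A valid 7-coloring: color 1: [7, 19]; color 2: [4, 5, 8]; color 3: [9, 18]; color 4: [1, 3, 10]; color 5: [17]; color 6: [16].
(χ(G) = 6 ≤ 7.)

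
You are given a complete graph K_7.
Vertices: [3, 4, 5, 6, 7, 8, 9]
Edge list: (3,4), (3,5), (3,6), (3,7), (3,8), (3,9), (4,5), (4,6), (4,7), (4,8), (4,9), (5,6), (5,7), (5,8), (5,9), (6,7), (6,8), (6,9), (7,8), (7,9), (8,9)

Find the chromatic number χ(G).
Clique number ω(G) = 7 (lower bound: χ ≥ ω).
The clique on [3, 4, 5, 6, 7, 8, 9] has size 7, forcing χ ≥ 7, and the coloring below uses 7 colors, so χ(G) = 7.
A valid 7-coloring: color 1: [9]; color 2: [7]; color 3: [8]; color 4: [6]; color 5: [3]; color 6: [4]; color 7: [5].

χ(G) = 7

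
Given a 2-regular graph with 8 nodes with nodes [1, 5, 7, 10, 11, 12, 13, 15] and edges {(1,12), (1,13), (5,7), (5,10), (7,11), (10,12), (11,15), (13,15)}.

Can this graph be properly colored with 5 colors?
Yes, G is 5-colorable

A valid 5-coloring: color 1: [5, 11, 12, 13]; color 2: [1, 7, 10, 15].
(χ(G) = 2 ≤ 5.)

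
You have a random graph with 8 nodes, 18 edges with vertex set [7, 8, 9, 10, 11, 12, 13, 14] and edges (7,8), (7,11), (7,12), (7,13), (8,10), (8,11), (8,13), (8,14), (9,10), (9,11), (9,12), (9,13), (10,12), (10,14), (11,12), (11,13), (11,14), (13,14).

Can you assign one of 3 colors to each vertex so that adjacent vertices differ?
No, G is not 3-colorable

The clique on vertices [8, 11, 13, 14] has size 4 > 3, so it alone needs 4 colors.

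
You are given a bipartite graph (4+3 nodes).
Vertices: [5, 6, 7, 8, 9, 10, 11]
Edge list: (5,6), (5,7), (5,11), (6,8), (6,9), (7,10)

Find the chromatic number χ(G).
Clique number ω(G) = 2 (lower bound: χ ≥ ω).
The graph is bipartite (no odd cycle), so 2 colors suffice: χ(G) = 2.
A valid 2-coloring: color 1: [5, 8, 9, 10]; color 2: [6, 7, 11].

χ(G) = 2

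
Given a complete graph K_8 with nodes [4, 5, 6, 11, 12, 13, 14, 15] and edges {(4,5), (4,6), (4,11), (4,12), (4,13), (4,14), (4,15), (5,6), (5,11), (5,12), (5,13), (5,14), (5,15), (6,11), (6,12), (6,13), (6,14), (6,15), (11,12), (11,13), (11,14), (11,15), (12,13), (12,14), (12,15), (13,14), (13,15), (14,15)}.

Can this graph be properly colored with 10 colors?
A valid 10-coloring: color 1: [4]; color 2: [5]; color 3: [12]; color 4: [14]; color 5: [15]; color 6: [13]; color 7: [11]; color 8: [6].
(χ(G) = 8 ≤ 10.)

Yes, G is 10-colorable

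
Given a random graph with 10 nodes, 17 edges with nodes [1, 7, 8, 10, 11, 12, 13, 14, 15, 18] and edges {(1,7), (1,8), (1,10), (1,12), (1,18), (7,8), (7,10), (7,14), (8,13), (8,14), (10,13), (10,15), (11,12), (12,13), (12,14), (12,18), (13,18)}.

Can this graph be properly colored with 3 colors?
A valid 3-coloring: color 1: [1, 11, 13, 14, 15]; color 2: [7, 12]; color 3: [8, 10, 18].
(χ(G) = 3 ≤ 3.)

Yes, G is 3-colorable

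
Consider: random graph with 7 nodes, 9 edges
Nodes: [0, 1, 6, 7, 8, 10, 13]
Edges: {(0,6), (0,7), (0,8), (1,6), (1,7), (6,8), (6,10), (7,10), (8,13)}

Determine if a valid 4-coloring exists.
Yes, G is 4-colorable

A valid 4-coloring: color 1: [6, 7, 13]; color 2: [1, 8, 10]; color 3: [0].
(χ(G) = 3 ≤ 4.)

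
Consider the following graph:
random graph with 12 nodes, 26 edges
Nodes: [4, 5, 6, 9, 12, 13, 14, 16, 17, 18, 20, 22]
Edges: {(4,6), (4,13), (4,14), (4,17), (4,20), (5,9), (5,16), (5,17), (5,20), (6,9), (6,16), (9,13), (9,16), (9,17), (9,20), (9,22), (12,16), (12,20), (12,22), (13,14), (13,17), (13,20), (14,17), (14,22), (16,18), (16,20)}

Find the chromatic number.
χ(G) = 4

Clique number ω(G) = 4 (lower bound: χ ≥ ω).
The clique on [4, 13, 14, 17] has size 4, forcing χ ≥ 4, and the coloring below uses 4 colors, so χ(G) = 4.
A valid 4-coloring: color 1: [4, 9, 12, 18]; color 2: [6, 17, 20, 22]; color 3: [13, 16]; color 4: [5, 14].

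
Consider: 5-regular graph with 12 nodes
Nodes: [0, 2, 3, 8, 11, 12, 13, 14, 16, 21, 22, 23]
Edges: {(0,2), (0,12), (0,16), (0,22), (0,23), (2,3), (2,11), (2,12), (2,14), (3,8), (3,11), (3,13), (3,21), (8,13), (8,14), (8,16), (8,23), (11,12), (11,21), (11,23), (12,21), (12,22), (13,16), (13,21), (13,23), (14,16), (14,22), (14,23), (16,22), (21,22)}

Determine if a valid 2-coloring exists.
The clique on vertices [0, 16, 22] has size 3 > 2, so it alone needs 3 colors.

No, G is not 2-colorable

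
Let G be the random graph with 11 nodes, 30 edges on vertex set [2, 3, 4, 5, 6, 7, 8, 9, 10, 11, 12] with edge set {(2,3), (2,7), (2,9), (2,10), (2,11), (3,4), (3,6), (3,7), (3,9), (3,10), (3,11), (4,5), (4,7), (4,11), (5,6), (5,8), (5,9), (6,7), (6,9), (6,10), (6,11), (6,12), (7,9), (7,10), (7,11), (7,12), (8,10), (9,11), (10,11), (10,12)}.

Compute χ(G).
Clique number ω(G) = 5 (lower bound: χ ≥ ω).
The clique on [2, 3, 7, 9, 11] has size 5, forcing χ ≥ 5, and the coloring below uses 5 colors, so χ(G) = 5.
A valid 5-coloring: color 1: [5, 7]; color 2: [3, 8, 12]; color 3: [11]; color 4: [2, 4, 6]; color 5: [9, 10].

χ(G) = 5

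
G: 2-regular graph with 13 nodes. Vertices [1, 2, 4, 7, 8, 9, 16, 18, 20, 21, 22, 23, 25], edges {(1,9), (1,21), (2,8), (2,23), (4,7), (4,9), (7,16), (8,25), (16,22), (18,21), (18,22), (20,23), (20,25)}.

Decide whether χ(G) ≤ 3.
A valid 3-coloring: color 1: [7, 9, 21, 22, 23, 25]; color 2: [1, 2, 4, 16, 18, 20]; color 3: [8].
(χ(G) = 3 ≤ 3.)

Yes, G is 3-colorable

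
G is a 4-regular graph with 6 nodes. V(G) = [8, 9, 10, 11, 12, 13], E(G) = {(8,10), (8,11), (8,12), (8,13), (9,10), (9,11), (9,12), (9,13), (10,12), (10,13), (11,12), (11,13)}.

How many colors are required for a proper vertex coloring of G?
Clique number ω(G) = 3 (lower bound: χ ≥ ω).
The clique on [8, 10, 12] has size 3, forcing χ ≥ 3, and the coloring below uses 3 colors, so χ(G) = 3.
A valid 3-coloring: color 1: [10, 11]; color 2: [12, 13]; color 3: [8, 9].

χ(G) = 3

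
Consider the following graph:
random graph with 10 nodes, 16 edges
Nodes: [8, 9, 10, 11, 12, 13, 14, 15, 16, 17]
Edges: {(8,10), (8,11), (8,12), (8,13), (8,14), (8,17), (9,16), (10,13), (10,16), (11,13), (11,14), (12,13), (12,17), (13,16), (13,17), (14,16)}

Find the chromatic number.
χ(G) = 4

Clique number ω(G) = 4 (lower bound: χ ≥ ω).
The clique on [8, 12, 13, 17] has size 4, forcing χ ≥ 4, and the coloring below uses 4 colors, so χ(G) = 4.
A valid 4-coloring: color 1: [9, 13, 14, 15]; color 2: [8, 16]; color 3: [10, 11, 17]; color 4: [12].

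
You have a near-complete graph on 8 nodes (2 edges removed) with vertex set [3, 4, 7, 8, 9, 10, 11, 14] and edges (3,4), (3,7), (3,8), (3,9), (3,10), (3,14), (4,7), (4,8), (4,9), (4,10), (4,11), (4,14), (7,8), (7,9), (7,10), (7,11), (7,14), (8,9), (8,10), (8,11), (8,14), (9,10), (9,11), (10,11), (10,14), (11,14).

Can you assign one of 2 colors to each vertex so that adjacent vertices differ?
No, G is not 2-colorable

The clique on vertices [3, 4, 7, 8, 9, 10] has size 6 > 2, so it alone needs 6 colors.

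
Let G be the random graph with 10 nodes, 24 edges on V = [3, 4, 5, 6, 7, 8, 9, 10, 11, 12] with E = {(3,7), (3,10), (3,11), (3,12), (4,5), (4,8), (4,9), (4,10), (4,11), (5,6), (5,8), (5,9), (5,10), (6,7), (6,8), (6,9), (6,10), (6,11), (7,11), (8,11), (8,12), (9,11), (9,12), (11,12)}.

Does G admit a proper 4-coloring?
Yes, G is 4-colorable

A valid 4-coloring: color 1: [5, 11]; color 2: [4, 6, 12]; color 3: [3, 8, 9]; color 4: [7, 10].
(χ(G) = 4 ≤ 4.)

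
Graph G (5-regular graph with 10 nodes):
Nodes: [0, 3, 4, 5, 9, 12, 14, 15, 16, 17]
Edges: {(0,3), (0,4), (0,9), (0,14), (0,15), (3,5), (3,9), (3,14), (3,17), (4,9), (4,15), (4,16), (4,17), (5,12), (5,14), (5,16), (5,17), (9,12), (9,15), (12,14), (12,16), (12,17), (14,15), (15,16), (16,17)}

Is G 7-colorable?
Yes, G is 7-colorable

A valid 7-coloring: color 1: [3, 4, 12]; color 2: [9, 14, 16]; color 3: [0, 5]; color 4: [15, 17].
(χ(G) = 4 ≤ 7.)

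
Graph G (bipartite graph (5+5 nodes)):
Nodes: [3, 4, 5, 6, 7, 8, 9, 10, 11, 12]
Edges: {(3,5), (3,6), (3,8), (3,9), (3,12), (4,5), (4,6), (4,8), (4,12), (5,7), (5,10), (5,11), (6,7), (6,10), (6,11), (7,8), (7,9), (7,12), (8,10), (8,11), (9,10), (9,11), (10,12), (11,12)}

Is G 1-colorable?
Edge (3,5) forces its endpoints to differ, so 1 color is not enough.

No, G is not 1-colorable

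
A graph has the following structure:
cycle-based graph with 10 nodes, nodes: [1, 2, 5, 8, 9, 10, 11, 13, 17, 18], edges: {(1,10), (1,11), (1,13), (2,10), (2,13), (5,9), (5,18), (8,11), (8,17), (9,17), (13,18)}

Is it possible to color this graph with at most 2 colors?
A valid 2-coloring: color 1: [5, 10, 11, 13, 17]; color 2: [1, 2, 8, 9, 18].
(χ(G) = 2 ≤ 2.)

Yes, G is 2-colorable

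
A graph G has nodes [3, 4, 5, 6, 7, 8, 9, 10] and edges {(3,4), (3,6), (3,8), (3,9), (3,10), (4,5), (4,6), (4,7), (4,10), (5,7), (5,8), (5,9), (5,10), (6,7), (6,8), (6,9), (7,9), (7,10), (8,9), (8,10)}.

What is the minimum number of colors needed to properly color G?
χ(G) = 4

Clique number ω(G) = 4 (lower bound: χ ≥ ω).
The clique on [3, 6, 8, 9] has size 4, forcing χ ≥ 4, and the coloring below uses 4 colors, so χ(G) = 4.
A valid 4-coloring: color 1: [7, 8]; color 2: [3, 5]; color 3: [4, 9]; color 4: [6, 10].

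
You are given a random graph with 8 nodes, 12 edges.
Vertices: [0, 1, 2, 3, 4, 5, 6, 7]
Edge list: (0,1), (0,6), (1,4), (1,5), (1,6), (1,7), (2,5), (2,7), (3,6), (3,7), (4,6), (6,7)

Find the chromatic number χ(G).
χ(G) = 3

Clique number ω(G) = 3 (lower bound: χ ≥ ω).
The clique on [0, 1, 6] has size 3, forcing χ ≥ 3, and the coloring below uses 3 colors, so χ(G) = 3.
A valid 3-coloring: color 1: [1, 2, 3]; color 2: [5, 6]; color 3: [0, 4, 7].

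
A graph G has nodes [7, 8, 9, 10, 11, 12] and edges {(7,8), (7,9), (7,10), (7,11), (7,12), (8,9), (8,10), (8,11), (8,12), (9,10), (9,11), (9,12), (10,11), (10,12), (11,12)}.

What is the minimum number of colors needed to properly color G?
χ(G) = 6

Clique number ω(G) = 6 (lower bound: χ ≥ ω).
The clique on [7, 8, 9, 10, 11, 12] has size 6, forcing χ ≥ 6, and the coloring below uses 6 colors, so χ(G) = 6.
A valid 6-coloring: color 1: [7]; color 2: [8]; color 3: [11]; color 4: [10]; color 5: [12]; color 6: [9].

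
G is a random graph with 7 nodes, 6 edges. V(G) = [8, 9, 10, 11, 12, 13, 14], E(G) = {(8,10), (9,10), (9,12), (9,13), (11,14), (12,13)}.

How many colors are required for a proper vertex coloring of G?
Clique number ω(G) = 3 (lower bound: χ ≥ ω).
The clique on [9, 12, 13] has size 3, forcing χ ≥ 3, and the coloring below uses 3 colors, so χ(G) = 3.
A valid 3-coloring: color 1: [8, 9, 11]; color 2: [10, 12, 14]; color 3: [13].

χ(G) = 3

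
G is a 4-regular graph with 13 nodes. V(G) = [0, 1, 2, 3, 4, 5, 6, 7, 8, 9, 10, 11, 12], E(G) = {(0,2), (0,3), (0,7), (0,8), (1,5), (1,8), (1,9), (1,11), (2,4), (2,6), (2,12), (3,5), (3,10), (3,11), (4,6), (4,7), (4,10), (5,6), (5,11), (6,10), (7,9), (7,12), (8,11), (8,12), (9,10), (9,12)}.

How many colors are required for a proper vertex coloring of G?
χ(G) = 3

Clique number ω(G) = 3 (lower bound: χ ≥ ω).
The clique on [1, 8, 11] has size 3, forcing χ ≥ 3, and the coloring below uses 3 colors, so χ(G) = 3.
A valid 3-coloring: color 1: [1, 3, 6, 12]; color 2: [0, 4, 9, 11]; color 3: [2, 5, 7, 8, 10].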